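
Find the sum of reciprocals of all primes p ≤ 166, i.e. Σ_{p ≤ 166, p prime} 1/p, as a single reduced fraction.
Σ 1/p = 10988187442690106858194788089546541159451476081371138484805233167/5766152219975951659023630035336134306565384015606066319856068810

π(166) = 38, so the primes ≤ 166 are [2, 3, 5, 7, 11, 13, 17, 19, 23, 29, 31, 37, 41, 43, 47, 53, 59, 61, 67, 71, 73, 79, 83, 89, 97, 101, 103, 107, 109, 113, 127, 131, 137, 139, 149, 151, 157, 163]. Summing 1/p over these primes: 10988187442690106858194788089546541159451476081371138484805233167/5766152219975951659023630035336134306565384015606066319856068810 ≈ 1.9056. Mertens estimate ln ln(166) + 0.2615 ≈ 1.8931.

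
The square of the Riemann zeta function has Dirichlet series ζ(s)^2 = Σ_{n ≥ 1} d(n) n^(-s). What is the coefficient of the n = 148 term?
d(148) = 6

ζ(s)^2 = (Σ 1/m^s)(Σ 1/k^s). The coefficient of 1/n^s in the product is the number of ordered pairs (m, k) with mk = n, which equals d(n). For n = 148, divisors are [1, 2, 4, 37, 74, 148], so d(148) = 6.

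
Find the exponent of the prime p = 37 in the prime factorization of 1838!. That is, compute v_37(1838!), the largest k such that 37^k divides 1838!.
v_37(1838!) = 50

Legendre's formula: v_p(n!) = Σ_{k ≥ 1} ⌊n / p^k⌋. For p = 37, n = 1838, the terms are:
  ⌊1838/37^1⌋ = ⌊1838/37⌋ = 49
  ⌊1838/37^2⌋ = ⌊1838/1369⌋ = 1
(the next term ⌊1838/37^3⌋ = 0, terminating the sum). Summing: v_37(1838!) = 49 + 1 = 50.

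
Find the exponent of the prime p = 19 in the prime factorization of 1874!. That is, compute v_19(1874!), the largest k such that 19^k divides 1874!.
v_19(1874!) = 103

Legendre's formula: v_p(n!) = Σ_{k ≥ 1} ⌊n / p^k⌋. For p = 19, n = 1874, the terms are:
  ⌊1874/19^1⌋ = ⌊1874/19⌋ = 98
  ⌊1874/19^2⌋ = ⌊1874/361⌋ = 5
(the next term ⌊1874/19^3⌋ = 0, terminating the sum). Summing: v_19(1874!) = 98 + 5 = 103.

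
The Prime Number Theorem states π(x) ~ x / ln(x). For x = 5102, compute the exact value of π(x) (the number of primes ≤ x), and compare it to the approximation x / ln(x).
π(5102) = 682;  x/ln(x) ≈ 597.61;  relative error ≈ 12.37%.

Directly count primes up to 5102: π(5102) = 682. The PNT approximation gives 5102/ln(5102) ≈ 5102/8.53739 ≈ 597.61. Relative error (π(x) − x/ln(x)) / π(x) ≈ 12.37%; the approximation is known to undercount slightly (Li(x) is a better estimate).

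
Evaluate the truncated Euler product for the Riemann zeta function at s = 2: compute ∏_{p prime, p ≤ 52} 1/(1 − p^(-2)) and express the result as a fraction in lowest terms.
∏ = 162139622078364740433577733/98952027459385036898304000

The primes p ≤ 52 are [2, 3, 5, 7, 11, 13, 17, 19, 23, 29, 31, 37, 41, 43, 47]. For each prime, (1 − 1/p^2)^(-1) = p^2 / (p^2 − 1). The product is (1 − 1/2^2)^(-1), (1 − 1/3^2)^(-1), (1 − 1/5^2)^(-1), (1 − 1/7^2)^(-1), (1 − 1/11^2)^(-1), (1 − 1/13^2)^(-1), (1 − 1/17^2)^(-1), (1 − 1/19^2)^(-1), (1 − 1/23^2)^(-1), (1 − 1/29^2)^(-1), (1 − 1/31^2)^(-1), (1 − 1/37^2)^(-1), (1 − 1/41^2)^(-1), (1 − 1/43^2)^(-1), (1 − 1/47^2)^(-1) = ∏ p^2 / (p^2 − 1) = 162139622078364740433577733/98952027459385036898304000.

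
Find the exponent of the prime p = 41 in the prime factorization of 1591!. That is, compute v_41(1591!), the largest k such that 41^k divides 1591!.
v_41(1591!) = 38

Legendre's formula: v_p(n!) = Σ_{k ≥ 1} ⌊n / p^k⌋. For p = 41, n = 1591, the terms are:
  ⌊1591/41^1⌋ = ⌊1591/41⌋ = 38
(the next term ⌊1591/41^2⌋ = 0, terminating the sum). Summing: v_41(1591!) = 38 = 38.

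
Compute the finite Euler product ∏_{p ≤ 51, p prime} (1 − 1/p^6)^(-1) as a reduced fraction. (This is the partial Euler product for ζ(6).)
∏ = 739922824862544451640166694180680765476614483998462834502498139791315/727309058868145310276350820375862045292293308126790710400267935809536

The primes p ≤ 51 are [2, 3, 5, 7, 11, 13, 17, 19, 23, 29, 31, 37, 41, 43, 47]. For each prime, (1 − 1/p^6)^(-1) = p^6 / (p^6 − 1). The product is (1 − 1/2^6)^(-1), (1 − 1/3^6)^(-1), (1 − 1/5^6)^(-1), (1 − 1/7^6)^(-1), (1 − 1/11^6)^(-1), (1 − 1/13^6)^(-1), (1 − 1/17^6)^(-1), (1 − 1/19^6)^(-1), (1 − 1/23^6)^(-1), (1 − 1/29^6)^(-1), (1 − 1/31^6)^(-1), (1 − 1/37^6)^(-1), (1 − 1/41^6)^(-1), (1 − 1/43^6)^(-1), (1 − 1/47^6)^(-1) = ∏ p^6 / (p^6 − 1) = 739922824862544451640166694180680765476614483998462834502498139791315/727309058868145310276350820375862045292293308126790710400267935809536.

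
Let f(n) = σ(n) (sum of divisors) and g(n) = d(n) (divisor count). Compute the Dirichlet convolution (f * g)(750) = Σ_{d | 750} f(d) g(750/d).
(σ * d)(750) = 7200

Divisors of 750: [1, 2, 3, 5, 6, 10, 15, 25, 30, 50, 75, 125, 150, 250, 375, 750]. For each d | 750:
  d = 1: σ(1) · d(750/1) = 1 · 16 = 16
  d = 2: σ(2) · d(750/2) = 3 · 8 = 24
  d = 3: σ(3) · d(750/3) = 4 · 8 = 32
  d = 5: σ(5) · d(750/5) = 6 · 12 = 72
  d = 6: σ(6) · d(750/6) = 12 · 4 = 48
  d = 10: σ(10) · d(750/10) = 18 · 6 = 108
  d = 15: σ(15) · d(750/15) = 24 · 6 = 144
  d = 25: σ(25) · d(750/25) = 31 · 8 = 248
  d = 30: σ(30) · d(750/30) = 72 · 3 = 216
  d = 50: σ(50) · d(750/50) = 93 · 4 = 372
  d = 75: σ(75) · d(750/75) = 124 · 4 = 496
  d = 125: σ(125) · d(750/125) = 156 · 4 = 624
  d = 150: σ(150) · d(750/150) = 372 · 2 = 744
  d = 250: σ(250) · d(750/250) = 468 · 2 = 936
  d = 375: σ(375) · d(750/375) = 624 · 2 = 1248
  d = 750: σ(750) · d(750/750) = 1872 · 1 = 1872
Summing: (σ * d)(750) = 16 + 24 + 32 + 72 + 48 + 108 + 144 + 248 + 216 + 372 + 496 + 624 + 744 + 936 + 1248 + 1872 = 7200.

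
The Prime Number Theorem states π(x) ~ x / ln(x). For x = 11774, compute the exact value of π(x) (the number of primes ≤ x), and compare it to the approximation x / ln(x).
π(11774) = 1409;  x/ln(x) ≈ 1256.07;  relative error ≈ 10.85%.

Directly count primes up to 11774: π(11774) = 1409. The PNT approximation gives 11774/ln(11774) ≈ 11774/9.37365 ≈ 1256.07. Relative error (π(x) − x/ln(x)) / π(x) ≈ 10.85%; the approximation is known to undercount slightly (Li(x) is a better estimate).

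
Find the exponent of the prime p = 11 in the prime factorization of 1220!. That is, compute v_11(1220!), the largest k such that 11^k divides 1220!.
v_11(1220!) = 120

Legendre's formula: v_p(n!) = Σ_{k ≥ 1} ⌊n / p^k⌋. For p = 11, n = 1220, the terms are:
  ⌊1220/11^1⌋ = ⌊1220/11⌋ = 110
  ⌊1220/11^2⌋ = ⌊1220/121⌋ = 10
(the next term ⌊1220/11^3⌋ = 0, terminating the sum). Summing: v_11(1220!) = 110 + 10 = 120.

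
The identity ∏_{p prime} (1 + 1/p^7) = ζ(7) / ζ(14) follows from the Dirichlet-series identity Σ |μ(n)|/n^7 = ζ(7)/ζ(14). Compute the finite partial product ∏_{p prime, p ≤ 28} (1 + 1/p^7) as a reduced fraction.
∏ = 1213055423679013780431254747580653474818754487990016/1203084832226034935165248483197620256588271403484375

The primes p ≤ 28 are [2, 3, 5, 7, 11, 13, 17, 19, 23]. For each, (1 + 1/p^7) = (p^7 + 1)/p^7. Multiplying these fractions over p ∈ [2, 3, 5, 7, 11, 13, 17, 19, 23] gives 1213055423679013780431254747580653474818754487990016/1203084832226034935165248483197620256588271403484375. (In the limit P → ∞ this tends to ζ(7)/ζ(14).)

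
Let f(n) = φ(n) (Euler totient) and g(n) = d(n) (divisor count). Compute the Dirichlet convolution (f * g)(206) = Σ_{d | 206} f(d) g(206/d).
(φ * d)(206) = 312

Divisors of 206: [1, 2, 103, 206]. For each d | 206:
  d = 1: φ(1) · d(206/1) = 1 · 4 = 4
  d = 2: φ(2) · d(206/2) = 1 · 2 = 2
  d = 103: φ(103) · d(206/103) = 102 · 2 = 204
  d = 206: φ(206) · d(206/206) = 102 · 1 = 102
Summing: (φ * d)(206) = 4 + 2 + 204 + 102 = 312.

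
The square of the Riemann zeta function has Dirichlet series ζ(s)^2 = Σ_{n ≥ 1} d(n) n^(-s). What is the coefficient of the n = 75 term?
d(75) = 6

ζ(s)^2 = (Σ 1/m^s)(Σ 1/k^s). The coefficient of 1/n^s in the product is the number of ordered pairs (m, k) with mk = n, which equals d(n). For n = 75, divisors are [1, 3, 5, 15, 25, 75], so d(75) = 6.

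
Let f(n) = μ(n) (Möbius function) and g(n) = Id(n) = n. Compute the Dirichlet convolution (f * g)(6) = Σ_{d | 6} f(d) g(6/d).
(μ * Id)(6) = 2

Divisors of 6: [1, 2, 3, 6]. For each d | 6:
  d = 1: μ(1) · Id(6/1) = 1 · 6 = 6
  d = 2: μ(2) · Id(6/2) = -1 · 3 = -3
  d = 3: μ(3) · Id(6/3) = -1 · 2 = -2
  d = 6: μ(6) · Id(6/6) = 1 · 1 = 1
Summing: (μ * Id)(6) = 6 + -3 + -2 + 1 = 2.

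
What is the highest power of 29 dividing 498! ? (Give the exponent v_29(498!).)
v_29(498!) = 17

Legendre's formula: v_p(n!) = Σ_{k ≥ 1} ⌊n / p^k⌋. For p = 29, n = 498, the terms are:
  ⌊498/29^1⌋ = ⌊498/29⌋ = 17
(the next term ⌊498/29^2⌋ = 0, terminating the sum). Summing: v_29(498!) = 17 = 17.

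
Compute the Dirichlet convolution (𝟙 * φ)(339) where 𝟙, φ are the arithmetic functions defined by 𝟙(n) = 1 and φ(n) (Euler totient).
(𝟙 * φ)(339) = 339

Divisors of 339: [1, 3, 113, 339]. For each d | 339:
  d = 1: 𝟙(1) · φ(339/1) = 1 · 224 = 224
  d = 3: 𝟙(3) · φ(339/3) = 1 · 112 = 112
  d = 113: 𝟙(113) · φ(339/113) = 1 · 2 = 2
  d = 339: 𝟙(339) · φ(339/339) = 1 · 1 = 1
Summing: (𝟙 * φ)(339) = 224 + 112 + 2 + 1 = 339.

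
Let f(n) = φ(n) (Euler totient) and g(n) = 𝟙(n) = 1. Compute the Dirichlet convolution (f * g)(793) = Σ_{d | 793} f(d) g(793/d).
(φ * 𝟙)(793) = 793

Divisors of 793: [1, 13, 61, 793]. For each d | 793:
  d = 1: φ(1) · 𝟙(793/1) = 1 · 1 = 1
  d = 13: φ(13) · 𝟙(793/13) = 12 · 1 = 12
  d = 61: φ(61) · 𝟙(793/61) = 60 · 1 = 60
  d = 793: φ(793) · 𝟙(793/793) = 720 · 1 = 720
Summing: (φ * 𝟙)(793) = 1 + 12 + 60 + 720 = 793.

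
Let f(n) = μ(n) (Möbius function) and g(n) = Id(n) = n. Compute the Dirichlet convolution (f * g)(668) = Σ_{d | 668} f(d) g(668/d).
(μ * Id)(668) = 332

Divisors of 668: [1, 2, 4, 167, 334, 668]. For each d | 668:
  d = 1: μ(1) · Id(668/1) = 1 · 668 = 668
  d = 2: μ(2) · Id(668/2) = -1 · 334 = -334
  d = 4: μ(4) · Id(668/4) = 0 · 167 = 0
  d = 167: μ(167) · Id(668/167) = -1 · 4 = -4
  d = 334: μ(334) · Id(668/334) = 1 · 2 = 2
  d = 668: μ(668) · Id(668/668) = 0 · 1 = 0
Summing: (μ * Id)(668) = 668 + -334 + 0 + -4 + 2 + 0 = 332.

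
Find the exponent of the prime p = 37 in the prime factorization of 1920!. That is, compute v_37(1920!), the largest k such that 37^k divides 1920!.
v_37(1920!) = 52

Legendre's formula: v_p(n!) = Σ_{k ≥ 1} ⌊n / p^k⌋. For p = 37, n = 1920, the terms are:
  ⌊1920/37^1⌋ = ⌊1920/37⌋ = 51
  ⌊1920/37^2⌋ = ⌊1920/1369⌋ = 1
(the next term ⌊1920/37^3⌋ = 0, terminating the sum). Summing: v_37(1920!) = 51 + 1 = 52.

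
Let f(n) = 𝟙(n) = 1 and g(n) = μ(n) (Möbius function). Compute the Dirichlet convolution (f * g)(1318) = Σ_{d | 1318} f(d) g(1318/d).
(𝟙 * μ)(1318) = 0

Divisors of 1318: [1, 2, 659, 1318]. For each d | 1318:
  d = 1: 𝟙(1) · μ(1318/1) = 1 · 1 = 1
  d = 2: 𝟙(2) · μ(1318/2) = 1 · -1 = -1
  d = 659: 𝟙(659) · μ(1318/659) = 1 · -1 = -1
  d = 1318: 𝟙(1318) · μ(1318/1318) = 1 · 1 = 1
Summing: (𝟙 * μ)(1318) = 1 + -1 + -1 + 1 = 0.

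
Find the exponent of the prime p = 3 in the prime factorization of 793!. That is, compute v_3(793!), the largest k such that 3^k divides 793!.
v_3(793!) = 394

Legendre's formula: v_p(n!) = Σ_{k ≥ 1} ⌊n / p^k⌋. For p = 3, n = 793, the terms are:
  ⌊793/3^1⌋ = ⌊793/3⌋ = 264
  ⌊793/3^2⌋ = ⌊793/9⌋ = 88
  ⌊793/3^3⌋ = ⌊793/27⌋ = 29
  ⌊793/3^4⌋ = ⌊793/81⌋ = 9
  ⌊793/3^5⌋ = ⌊793/243⌋ = 3
  ⌊793/3^6⌋ = ⌊793/729⌋ = 1
(the next term ⌊793/3^7⌋ = 0, terminating the sum). Summing: v_3(793!) = 264 + 88 + 29 + 9 + 3 + 1 = 394.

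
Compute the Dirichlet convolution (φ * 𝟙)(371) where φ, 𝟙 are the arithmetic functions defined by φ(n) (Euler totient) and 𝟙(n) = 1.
(φ * 𝟙)(371) = 371

Divisors of 371: [1, 7, 53, 371]. For each d | 371:
  d = 1: φ(1) · 𝟙(371/1) = 1 · 1 = 1
  d = 7: φ(7) · 𝟙(371/7) = 6 · 1 = 6
  d = 53: φ(53) · 𝟙(371/53) = 52 · 1 = 52
  d = 371: φ(371) · 𝟙(371/371) = 312 · 1 = 312
Summing: (φ * 𝟙)(371) = 1 + 6 + 52 + 312 = 371.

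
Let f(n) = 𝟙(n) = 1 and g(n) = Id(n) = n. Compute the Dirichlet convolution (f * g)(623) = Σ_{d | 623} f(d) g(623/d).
(𝟙 * Id)(623) = 720

Divisors of 623: [1, 7, 89, 623]. For each d | 623:
  d = 1: 𝟙(1) · Id(623/1) = 1 · 623 = 623
  d = 7: 𝟙(7) · Id(623/7) = 1 · 89 = 89
  d = 89: 𝟙(89) · Id(623/89) = 1 · 7 = 7
  d = 623: 𝟙(623) · Id(623/623) = 1 · 1 = 1
Summing: (𝟙 * Id)(623) = 623 + 89 + 7 + 1 = 720.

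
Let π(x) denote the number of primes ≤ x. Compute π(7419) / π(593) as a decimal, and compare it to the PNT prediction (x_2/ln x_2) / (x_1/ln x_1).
π(7419)/π(593) = 941/108 ≈ 8.7130;  PNT prediction ≈ 8.9639.

π(593) = 108 and π(7419) = 941, so π(7419)/π(593) ≈ 8.7130. The PNT-predicted ratio is (7419/ln(7419)) / (593/ln(593)) ≈ 8.9639. The two agree to within a few percent, as expected.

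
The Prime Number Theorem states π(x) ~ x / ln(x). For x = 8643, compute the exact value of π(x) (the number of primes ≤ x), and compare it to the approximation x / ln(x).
π(8643) = 1076;  x/ln(x) ≈ 953.50;  relative error ≈ 11.38%.

Directly count primes up to 8643: π(8643) = 1076. The PNT approximation gives 8643/ln(8643) ≈ 8643/9.06451 ≈ 953.50. Relative error (π(x) − x/ln(x)) / π(x) ≈ 11.38%; the approximation is known to undercount slightly (Li(x) is a better estimate).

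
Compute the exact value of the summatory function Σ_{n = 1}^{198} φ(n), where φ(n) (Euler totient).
Σ_{n ≤ 198} φ(n) = 11954

Compute φ(n) for each 1 ≤ n ≤ 198: φ(1) = 1, φ(2) = 1, φ(3) = 2, φ(4) = 2, φ(5) = 4, φ(6) = 2, φ(7) = 6, φ(8) = 4, φ(9) = 6, φ(10) = 4, φ(11) = 10, φ(12) = 4, φ(13) = 12, φ(14) = 6, φ(15) = 8, φ(16) = 8, φ(17) = 16, φ(18) = 6, φ(19) = 18, φ(20) = 8, φ(21) = 12, φ(22) = 10, φ(23) = 22, φ(24) = 8, φ(25) = 20, φ(26) = 12, φ(27) = 18, φ(28) = 12, φ(29) = 28, φ(30) = 8, φ(31) = 30, φ(32) = 16, φ(33) = 20, φ(34) = 16, φ(35) = 24, φ(36) = 12, φ(37) = 36, φ(38) = 18, φ(39) = 24, φ(40) = 16, φ(41) = 40, φ(42) = 12, φ(43) = 42, φ(44) = 20, φ(45) = 24, φ(46) = 22, φ(47) = 46, φ(48) = 16, φ(49) = 42, φ(50) = 20, φ(51) = 32, φ(52) = 24, φ(53) = 52, φ(54) = 18, φ(55) = 40, φ(56) = 24, φ(57) = 36, φ(58) = 28, φ(59) = 58, φ(60) = 16, φ(61) = 60, φ(62) = 30, φ(63) = 36, φ(64) = 32, φ(65) = 48, φ(66) = 20, φ(67) = 66, φ(68) = 32, φ(69) = 44, φ(70) = 24, φ(71) = 70, φ(72) = 24, φ(73) = 72, φ(74) = 36, φ(75) = 40, φ(76) = 36, φ(77) = 60, φ(78) = 24, φ(79) = 78, φ(80) = 32, φ(81) = 54, φ(82) = 40, φ(83) = 82, φ(84) = 24, φ(85) = 64, φ(86) = 42, φ(87) = 56, φ(88) = 40, φ(89) = 88, φ(90) = 24, φ(91) = 72, φ(92) = 44, φ(93) = 60, φ(94) = 46, φ(95) = 72, φ(96) = 32, φ(97) = 96, φ(98) = 42, φ(99) = 60, φ(100) = 40, φ(101) = 100, φ(102) = 32, φ(103) = 102, φ(104) = 48, φ(105) = 48, φ(106) = 52, φ(107) = 106, φ(108) = 36, φ(109) = 108, φ(110) = 40, φ(111) = 72, φ(112) = 48, φ(113) = 112, φ(114) = 36, φ(115) = 88, φ(116) = 56, φ(117) = 72, φ(118) = 58, φ(119) = 96, φ(120) = 32, φ(121) = 110, φ(122) = 60, φ(123) = 80, φ(124) = 60, φ(125) = 100, φ(126) = 36, φ(127) = 126, φ(128) = 64, φ(129) = 84, φ(130) = 48, φ(131) = 130, φ(132) = 40, φ(133) = 108, φ(134) = 66, φ(135) = 72, φ(136) = 64, φ(137) = 136, φ(138) = 44, φ(139) = 138, φ(140) = 48, φ(141) = 92, φ(142) = 70, φ(143) = 120, φ(144) = 48, φ(145) = 112, φ(146) = 72, φ(147) = 84, φ(148) = 72, φ(149) = 148, φ(150) = 40, φ(151) = 150, φ(152) = 72, φ(153) = 96, φ(154) = 60, φ(155) = 120, φ(156) = 48, φ(157) = 156, φ(158) = 78, φ(159) = 104, φ(160) = 64, φ(161) = 132, φ(162) = 54, φ(163) = 162, φ(164) = 80, φ(165) = 80, φ(166) = 82, φ(167) = 166, φ(168) = 48, φ(169) = 156, φ(170) = 64, φ(171) = 108, φ(172) = 84, φ(173) = 172, φ(174) = 56, φ(175) = 120, φ(176) = 80, φ(177) = 116, φ(178) = 88, φ(179) = 178, φ(180) = 48, φ(181) = 180, φ(182) = 72, φ(183) = 120, φ(184) = 88, φ(185) = 144, φ(186) = 60, φ(187) = 160, φ(188) = 92, φ(189) = 108, φ(190) = 72, φ(191) = 190, φ(192) = 64, φ(193) = 192, φ(194) = 96, φ(195) = 96, φ(196) = 84, φ(197) = 196, φ(198) = 60. Summing all 198 values: 11954. (Average order: Σ_{n ≤ x} φ(n) ~ (3/π²) x². For x = 198, (3/π²)·198² ≈ 11916.59.)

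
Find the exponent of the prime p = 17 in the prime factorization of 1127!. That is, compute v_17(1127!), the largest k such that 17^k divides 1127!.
v_17(1127!) = 69

Legendre's formula: v_p(n!) = Σ_{k ≥ 1} ⌊n / p^k⌋. For p = 17, n = 1127, the terms are:
  ⌊1127/17^1⌋ = ⌊1127/17⌋ = 66
  ⌊1127/17^2⌋ = ⌊1127/289⌋ = 3
(the next term ⌊1127/17^3⌋ = 0, terminating the sum). Summing: v_17(1127!) = 66 + 3 = 69.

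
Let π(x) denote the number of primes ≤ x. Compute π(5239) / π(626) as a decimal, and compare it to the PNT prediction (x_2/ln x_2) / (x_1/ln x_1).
π(5239)/π(626) = 697/114 ≈ 6.1140;  PNT prediction ≈ 6.2928.

π(626) = 114 and π(5239) = 697, so π(5239)/π(626) ≈ 6.1140. The PNT-predicted ratio is (5239/ln(5239)) / (626/ln(626)) ≈ 6.2928. The two agree to within a few percent, as expected.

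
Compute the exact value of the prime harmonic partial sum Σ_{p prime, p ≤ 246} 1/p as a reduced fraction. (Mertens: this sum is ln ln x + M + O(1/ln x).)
Σ 1/p = 506873196134241441348690763593294873492730445394823722837469097176314709804649267964680634478659521/256041159035492609053110100510385311995538591998443060216114576417920917800321526504084465112487730

π(246) = 53, so the primes ≤ 246 are [2, 3, 5, 7, 11, 13, 17, 19, 23, 29, 31, 37, 41, 43, 47, 53, 59, 61, 67, 71, 73, 79, 83, 89, 97, 101, 103, 107, 109, 113, 127, 131, 137, 139, 149, 151, 157, 163, 167, 173, 179, 181, 191, 193, 197, 199, 211, 223, 227, 229, 233, 239, 241]. Summing 1/p over these primes: 506873196134241441348690763593294873492730445394823722837469097176314709804649267964680634478659521/256041159035492609053110100510385311995538591998443060216114576417920917800321526504084465112487730 ≈ 1.9797. Mertens estimate ln ln(246) + 0.2615 ≈ 1.9672.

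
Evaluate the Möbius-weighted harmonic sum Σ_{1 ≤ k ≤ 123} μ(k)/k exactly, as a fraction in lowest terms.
Σ μ(k)/k = 23090940688334333795050585396213953208427071/3161005464041760778814520629154366249327468699

Values of μ(k) for 1 ≤ k ≤ 123: μ(1) = 1, μ(2) = -1, μ(3) = -1, μ(5) = -1, μ(6) = 1, μ(7) = -1, μ(10) = 1, μ(11) = -1, μ(13) = -1, μ(14) = 1, μ(15) = 1, μ(17) = -1, μ(19) = -1, μ(21) = 1, μ(22) = 1, μ(23) = -1, μ(26) = 1, μ(29) = -1, μ(30) = -1, μ(31) = -1, μ(33) = 1, μ(34) = 1, μ(35) = 1, μ(37) = -1, μ(38) = 1, μ(39) = 1, μ(41) = -1, μ(42) = -1, μ(43) = -1, μ(46) = 1, μ(47) = -1, μ(51) = 1, μ(53) = -1, μ(55) = 1, μ(57) = 1, μ(58) = 1, μ(59) = -1, μ(61) = -1, μ(62) = 1, μ(65) = 1, μ(66) = -1, μ(67) = -1, μ(69) = 1, μ(70) = -1, μ(71) = -1, μ(73) = -1, μ(74) = 1, μ(77) = 1, μ(78) = -1, μ(79) = -1, μ(82) = 1, μ(83) = -1, μ(85) = 1, μ(86) = 1, μ(87) = 1, μ(89) = -1, μ(91) = 1, μ(93) = 1, μ(94) = 1, μ(95) = 1, μ(97) = -1, μ(101) = -1, μ(102) = -1, μ(103) = -1, μ(105) = -1, μ(106) = 1, μ(107) = -1, μ(109) = -1, μ(110) = -1, μ(111) = 1, μ(113) = -1, μ(114) = -1, μ(115) = 1, μ(118) = 1, μ(119) = 1, μ(122) = 1, μ(123) = 1, with μ = 0 on non-squarefree integers. Summing μ(k)/k for k where μ(k) ≠ 0 gives 23090940688334333795050585396213953208427071/3161005464041760778814520629154366249327468699 ≈ 0.0073. (PNT ⟺ this sum → 0 as n → ∞.)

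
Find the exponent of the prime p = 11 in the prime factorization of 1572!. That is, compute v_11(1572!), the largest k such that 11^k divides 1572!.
v_11(1572!) = 155

Legendre's formula: v_p(n!) = Σ_{k ≥ 1} ⌊n / p^k⌋. For p = 11, n = 1572, the terms are:
  ⌊1572/11^1⌋ = ⌊1572/11⌋ = 142
  ⌊1572/11^2⌋ = ⌊1572/121⌋ = 12
  ⌊1572/11^3⌋ = ⌊1572/1331⌋ = 1
(the next term ⌊1572/11^4⌋ = 0, terminating the sum). Summing: v_11(1572!) = 142 + 12 + 1 = 155.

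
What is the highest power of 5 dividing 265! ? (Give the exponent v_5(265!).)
v_5(265!) = 65

Legendre's formula: v_p(n!) = Σ_{k ≥ 1} ⌊n / p^k⌋. For p = 5, n = 265, the terms are:
  ⌊265/5^1⌋ = ⌊265/5⌋ = 53
  ⌊265/5^2⌋ = ⌊265/25⌋ = 10
  ⌊265/5^3⌋ = ⌊265/125⌋ = 2
(the next term ⌊265/5^4⌋ = 0, terminating the sum). Summing: v_5(265!) = 53 + 10 + 2 = 65.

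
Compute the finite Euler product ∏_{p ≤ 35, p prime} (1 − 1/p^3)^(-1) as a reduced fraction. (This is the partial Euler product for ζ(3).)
∏ = 209363023479599225665/174187638420315512832

The primes p ≤ 35 are [2, 3, 5, 7, 11, 13, 17, 19, 23, 29, 31]. For each prime, (1 − 1/p^3)^(-1) = p^3 / (p^3 − 1). The product is (1 − 1/2^3)^(-1), (1 − 1/3^3)^(-1), (1 − 1/5^3)^(-1), (1 − 1/7^3)^(-1), (1 − 1/11^3)^(-1), (1 − 1/13^3)^(-1), (1 − 1/17^3)^(-1), (1 − 1/19^3)^(-1), (1 − 1/23^3)^(-1), (1 − 1/29^3)^(-1), (1 − 1/31^3)^(-1) = ∏ p^3 / (p^3 − 1) = 209363023479599225665/174187638420315512832.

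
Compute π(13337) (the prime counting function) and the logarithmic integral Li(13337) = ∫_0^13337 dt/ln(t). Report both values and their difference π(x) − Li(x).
π(13337) = 1584;  Li(13337) ≈ 1602.64;  π(x) − Li(x) ≈ -18.64.

Direct count of primes ≤ 13337 gives π(13337) = 1584. Numerical evaluation of the logarithmic integral gives Li(13337) ≈ 1602.64. The difference π(x) − Li(x) ≈ -18.64 is typically negative for small/moderate x (Li(x) overestimates), though Littlewood's theorem shows this sign changes infinitely often.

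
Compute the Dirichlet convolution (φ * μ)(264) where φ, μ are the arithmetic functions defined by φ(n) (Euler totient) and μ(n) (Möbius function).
(φ * μ)(264) = 18

Divisors of 264: [1, 2, 3, 4, 6, 8, 11, 12, 22, 24, 33, 44, 66, 88, 132, 264]. For each d | 264:
  d = 1: φ(1) · μ(264/1) = 1 · 0 = 0
  d = 2: φ(2) · μ(264/2) = 1 · 0 = 0
  d = 3: φ(3) · μ(264/3) = 2 · 0 = 0
  d = 4: φ(4) · μ(264/4) = 2 · -1 = -2
  d = 6: φ(6) · μ(264/6) = 2 · 0 = 0
  d = 8: φ(8) · μ(264/8) = 4 · 1 = 4
  d = 11: φ(11) · μ(264/11) = 10 · 0 = 0
  d = 12: φ(12) · μ(264/12) = 4 · 1 = 4
  d = 22: φ(22) · μ(264/22) = 10 · 0 = 0
  d = 24: φ(24) · μ(264/24) = 8 · -1 = -8
  d = 33: φ(33) · μ(264/33) = 20 · 0 = 0
  d = 44: φ(44) · μ(264/44) = 20 · 1 = 20
  d = 66: φ(66) · μ(264/66) = 20 · 0 = 0
  d = 88: φ(88) · μ(264/88) = 40 · -1 = -40
  d = 132: φ(132) · μ(264/132) = 40 · -1 = -40
  d = 264: φ(264) · μ(264/264) = 80 · 1 = 80
Summing: (φ * μ)(264) = 0 + 0 + 0 + -2 + 0 + 4 + 0 + 4 + 0 + -8 + 0 + 20 + 0 + -40 + -40 + 80 = 18.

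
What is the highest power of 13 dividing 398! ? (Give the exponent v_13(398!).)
v_13(398!) = 32

Legendre's formula: v_p(n!) = Σ_{k ≥ 1} ⌊n / p^k⌋. For p = 13, n = 398, the terms are:
  ⌊398/13^1⌋ = ⌊398/13⌋ = 30
  ⌊398/13^2⌋ = ⌊398/169⌋ = 2
(the next term ⌊398/13^3⌋ = 0, terminating the sum). Summing: v_13(398!) = 30 + 2 = 32.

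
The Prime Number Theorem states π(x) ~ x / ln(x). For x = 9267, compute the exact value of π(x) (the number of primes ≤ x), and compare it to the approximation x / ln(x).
π(9267) = 1147;  x/ln(x) ≈ 1014.54;  relative error ≈ 11.55%.

Directly count primes up to 9267: π(9267) = 1147. The PNT approximation gives 9267/ln(9267) ≈ 9267/9.13421 ≈ 1014.54. Relative error (π(x) − x/ln(x)) / π(x) ≈ 11.55%; the approximation is known to undercount slightly (Li(x) is a better estimate).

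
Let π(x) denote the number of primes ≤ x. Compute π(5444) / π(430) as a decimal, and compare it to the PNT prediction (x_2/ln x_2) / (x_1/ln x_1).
π(5444)/π(430) = 720/82 ≈ 8.7805;  PNT prediction ≈ 8.9244.

π(430) = 82 and π(5444) = 720, so π(5444)/π(430) ≈ 8.7805. The PNT-predicted ratio is (5444/ln(5444)) / (430/ln(430)) ≈ 8.9244. The two agree to within a few percent, as expected.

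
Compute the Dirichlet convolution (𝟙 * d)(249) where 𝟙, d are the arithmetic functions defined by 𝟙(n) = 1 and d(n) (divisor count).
(𝟙 * d)(249) = 9

Divisors of 249: [1, 3, 83, 249]. For each d | 249:
  d = 1: 𝟙(1) · d(249/1) = 1 · 4 = 4
  d = 3: 𝟙(3) · d(249/3) = 1 · 2 = 2
  d = 83: 𝟙(83) · d(249/83) = 1 · 2 = 2
  d = 249: 𝟙(249) · d(249/249) = 1 · 1 = 1
Summing: (𝟙 * d)(249) = 4 + 2 + 2 + 1 = 9.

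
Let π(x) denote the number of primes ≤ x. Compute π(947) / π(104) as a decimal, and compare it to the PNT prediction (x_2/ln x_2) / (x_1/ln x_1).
π(947)/π(104) = 161/27 ≈ 5.9630;  PNT prediction ≈ 6.1709.

π(104) = 27 and π(947) = 161, so π(947)/π(104) ≈ 5.9630. The PNT-predicted ratio is (947/ln(947)) / (104/ln(104)) ≈ 6.1709. The two agree to within a few percent, as expected.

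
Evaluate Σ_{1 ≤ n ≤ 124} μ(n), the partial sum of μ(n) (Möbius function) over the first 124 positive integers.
Σ_{n ≤ 124} μ(n) = -1

Compute μ(n) for each 1 ≤ n ≤ 124: μ(1) = 1, μ(2) = -1, μ(3) = -1, μ(4) = 0, μ(5) = -1, μ(6) = 1, μ(7) = -1, μ(8) = 0, μ(9) = 0, μ(10) = 1, μ(11) = -1, μ(12) = 0, μ(13) = -1, μ(14) = 1, μ(15) = 1, μ(16) = 0, μ(17) = -1, μ(18) = 0, μ(19) = -1, μ(20) = 0, μ(21) = 1, μ(22) = 1, μ(23) = -1, μ(24) = 0, μ(25) = 0, μ(26) = 1, μ(27) = 0, μ(28) = 0, μ(29) = -1, μ(30) = -1, μ(31) = -1, μ(32) = 0, μ(33) = 1, μ(34) = 1, μ(35) = 1, μ(36) = 0, μ(37) = -1, μ(38) = 1, μ(39) = 1, μ(40) = 0, μ(41) = -1, μ(42) = -1, μ(43) = -1, μ(44) = 0, μ(45) = 0, μ(46) = 1, μ(47) = -1, μ(48) = 0, μ(49) = 0, μ(50) = 0, μ(51) = 1, μ(52) = 0, μ(53) = -1, μ(54) = 0, μ(55) = 1, μ(56) = 0, μ(57) = 1, μ(58) = 1, μ(59) = -1, μ(60) = 0, μ(61) = -1, μ(62) = 1, μ(63) = 0, μ(64) = 0, μ(65) = 1, μ(66) = -1, μ(67) = -1, μ(68) = 0, μ(69) = 1, μ(70) = -1, μ(71) = -1, μ(72) = 0, μ(73) = -1, μ(74) = 1, μ(75) = 0, μ(76) = 0, μ(77) = 1, μ(78) = -1, μ(79) = -1, μ(80) = 0, μ(81) = 0, μ(82) = 1, μ(83) = -1, μ(84) = 0, μ(85) = 1, μ(86) = 1, μ(87) = 1, μ(88) = 0, μ(89) = -1, μ(90) = 0, μ(91) = 1, μ(92) = 0, μ(93) = 1, μ(94) = 1, μ(95) = 1, μ(96) = 0, μ(97) = -1, μ(98) = 0, μ(99) = 0, μ(100) = 0, μ(101) = -1, μ(102) = -1, μ(103) = -1, μ(104) = 0, μ(105) = -1, μ(106) = 1, μ(107) = -1, μ(108) = 0, μ(109) = -1, μ(110) = -1, μ(111) = 1, μ(112) = 0, μ(113) = -1, μ(114) = -1, μ(115) = 1, μ(116) = 0, μ(117) = 0, μ(118) = 1, μ(119) = 1, μ(120) = 0, μ(121) = 0, μ(122) = 1, μ(123) = 1, μ(124) = 0. Summing all 124 values: -1. (Mertens function M(x) = Σ_{n ≤ x} μ(n); on average M(x) should be small (PNT ⟺ M(x) = o(x)).)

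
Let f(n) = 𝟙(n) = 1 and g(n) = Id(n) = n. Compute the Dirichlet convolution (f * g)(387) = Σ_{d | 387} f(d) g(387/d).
(𝟙 * Id)(387) = 572

Divisors of 387: [1, 3, 9, 43, 129, 387]. For each d | 387:
  d = 1: 𝟙(1) · Id(387/1) = 1 · 387 = 387
  d = 3: 𝟙(3) · Id(387/3) = 1 · 129 = 129
  d = 9: 𝟙(9) · Id(387/9) = 1 · 43 = 43
  d = 43: 𝟙(43) · Id(387/43) = 1 · 9 = 9
  d = 129: 𝟙(129) · Id(387/129) = 1 · 3 = 3
  d = 387: 𝟙(387) · Id(387/387) = 1 · 1 = 1
Summing: (𝟙 * Id)(387) = 387 + 129 + 43 + 9 + 3 + 1 = 572.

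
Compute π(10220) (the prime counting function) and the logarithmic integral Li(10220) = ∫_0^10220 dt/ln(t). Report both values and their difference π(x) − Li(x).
π(10220) = 1253;  Li(10220) ≈ 1270.00;  π(x) − Li(x) ≈ -17.00.

Direct count of primes ≤ 10220 gives π(10220) = 1253. Numerical evaluation of the logarithmic integral gives Li(10220) ≈ 1270.00. The difference π(x) − Li(x) ≈ -17.00 is typically negative for small/moderate x (Li(x) overestimates), though Littlewood's theorem shows this sign changes infinitely often.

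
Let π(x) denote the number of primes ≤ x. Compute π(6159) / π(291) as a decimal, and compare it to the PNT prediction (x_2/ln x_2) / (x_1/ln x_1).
π(6159)/π(291) = 802/61 ≈ 13.1475;  PNT prediction ≈ 13.7612.

π(291) = 61 and π(6159) = 802, so π(6159)/π(291) ≈ 13.1475. The PNT-predicted ratio is (6159/ln(6159)) / (291/ln(291)) ≈ 13.7612. The two agree to within a few percent, as expected.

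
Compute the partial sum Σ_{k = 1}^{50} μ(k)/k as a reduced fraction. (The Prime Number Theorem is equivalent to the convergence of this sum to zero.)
Σ μ(k)/k = -12611493192339623/614889782588491410

Values of μ(k) for 1 ≤ k ≤ 50: μ(1) = 1, μ(2) = -1, μ(3) = -1, μ(5) = -1, μ(6) = 1, μ(7) = -1, μ(10) = 1, μ(11) = -1, μ(13) = -1, μ(14) = 1, μ(15) = 1, μ(17) = -1, μ(19) = -1, μ(21) = 1, μ(22) = 1, μ(23) = -1, μ(26) = 1, μ(29) = -1, μ(30) = -1, μ(31) = -1, μ(33) = 1, μ(34) = 1, μ(35) = 1, μ(37) = -1, μ(38) = 1, μ(39) = 1, μ(41) = -1, μ(42) = -1, μ(43) = -1, μ(46) = 1, μ(47) = -1, with μ = 0 on non-squarefree integers. Summing μ(k)/k for k where μ(k) ≠ 0 gives -12611493192339623/614889782588491410 ≈ -0.0205. (PNT ⟺ this sum → 0 as n → ∞.)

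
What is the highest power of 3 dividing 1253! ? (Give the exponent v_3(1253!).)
v_3(1253!) = 623

Legendre's formula: v_p(n!) = Σ_{k ≥ 1} ⌊n / p^k⌋. For p = 3, n = 1253, the terms are:
  ⌊1253/3^1⌋ = ⌊1253/3⌋ = 417
  ⌊1253/3^2⌋ = ⌊1253/9⌋ = 139
  ⌊1253/3^3⌋ = ⌊1253/27⌋ = 46
  ⌊1253/3^4⌋ = ⌊1253/81⌋ = 15
  ⌊1253/3^5⌋ = ⌊1253/243⌋ = 5
  ⌊1253/3^6⌋ = ⌊1253/729⌋ = 1
(the next term ⌊1253/3^7⌋ = 0, terminating the sum). Summing: v_3(1253!) = 417 + 139 + 46 + 15 + 5 + 1 = 623.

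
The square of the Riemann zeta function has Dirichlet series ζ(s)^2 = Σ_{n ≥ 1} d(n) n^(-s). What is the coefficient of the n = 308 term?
d(308) = 12

ζ(s)^2 = (Σ 1/m^s)(Σ 1/k^s). The coefficient of 1/n^s in the product is the number of ordered pairs (m, k) with mk = n, which equals d(n). For n = 308, divisors are [1, 2, 4, 7, 11, 14, 22, 28, 44, 77, 154, 308], so d(308) = 12.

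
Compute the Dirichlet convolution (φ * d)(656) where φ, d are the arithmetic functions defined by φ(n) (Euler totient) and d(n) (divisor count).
(φ * d)(656) = 1302

Divisors of 656: [1, 2, 4, 8, 16, 41, 82, 164, 328, 656]. For each d | 656:
  d = 1: φ(1) · d(656/1) = 1 · 10 = 10
  d = 2: φ(2) · d(656/2) = 1 · 8 = 8
  d = 4: φ(4) · d(656/4) = 2 · 6 = 12
  d = 8: φ(8) · d(656/8) = 4 · 4 = 16
  d = 16: φ(16) · d(656/16) = 8 · 2 = 16
  d = 41: φ(41) · d(656/41) = 40 · 5 = 200
  d = 82: φ(82) · d(656/82) = 40 · 4 = 160
  d = 164: φ(164) · d(656/164) = 80 · 3 = 240
  d = 328: φ(328) · d(656/328) = 160 · 2 = 320
  d = 656: φ(656) · d(656/656) = 320 · 1 = 320
Summing: (φ * d)(656) = 10 + 8 + 12 + 16 + 16 + 200 + 160 + 240 + 320 + 320 = 1302.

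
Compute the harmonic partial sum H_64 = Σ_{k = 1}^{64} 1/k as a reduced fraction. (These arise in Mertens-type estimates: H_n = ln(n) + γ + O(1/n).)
H_64 = 623171679694215690971693339/131362987122535807501262400

Direct summation: H_64 = 1 + 1/2 + ... + 1/64. The least common denominator is lcm(1, ..., 64) = 1182266884102822267511361600; over this denominator the numerator is 1182266884102822267511361600 + 591133442051411133755680800 + 394088961367607422503787200 + 295566721025705566877840400 + 236453376820564453502272320 + 197044480683803711251893600 + 168895269157546038215908800 + 147783360512852783438920200 + 131362987122535807501262400 + 118226688410282226751136160 + 107478807645711115228305600 + 98522240341901855625946800 + 90943606469447866731643200 + 84447634578773019107954400 + 78817792273521484500757440 + 73891680256426391719460100 + 69545110829577780441844800 + 65681493561267903750631200 + 62224572847516961447966400 + 59113344205141113375568080 + 56298423052515346071969600 + 53739403822855557614152800 + 51402908004470533370059200 + 49261120170950927812973400 + 47290675364112890700454464 + 45471803234723933365821600 + 43787662374178602500420800 + 42223817289386509553977200 + 40767823589752491983150400 + 39408896136760742250378720 + 38137641422671686048753600 + 36945840128213195859730050 + 35826269215237038409435200 + 34772555414788890220922400 + 33779053831509207643181760 + 32840746780633951875315600 + 31953159029806007230036800 + 31112286423758480723983200 + 30314535489815955577214400 + 29556672102570556687784040 + 28835777661044445549057600 + 28149211526257673035984800 + 27494578700065634128171200 + 26869701911427778807076400 + 26272597424507161500252480 + 25701454002235266685029600 + 25154614555379197181092800 + 24630560085475463906486700 + 24127895593935148316558400 + 23645337682056445350227232 + 23181703609859260147281600 + 22735901617361966682910800 + 22306922341562684292667200 + 21893831187089301250210400 + 21495761529142223045661120 + 21111908644693254776988600 + 20741524282505653815988800 + 20383911794876245991575200 + 20038421764454614703582400 + 19704448068380371125189360 + 19381424329554463401825600 + 19068820711335843024376800 + 18766141017505115357323200 + 18472920064106597929865025 = 5608545117247941218745240051, so H_64 = 5608545117247941218745240051/1182266884102822267511361600; reducing by gcd(5608545117247941218745240051, 1182266884102822267511361600) = 9 gives 623171679694215690971693339/131362987122535807501262400 ≈ 4.74389. (The PNT-adjacent estimate ln(64) + γ ≈ 4.73610 matches within O(1/n).)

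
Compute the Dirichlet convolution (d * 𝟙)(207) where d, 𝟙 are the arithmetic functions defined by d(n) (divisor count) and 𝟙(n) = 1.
(d * 𝟙)(207) = 18

Divisors of 207: [1, 3, 9, 23, 69, 207]. For each d | 207:
  d = 1: d(1) · 𝟙(207/1) = 1 · 1 = 1
  d = 3: d(3) · 𝟙(207/3) = 2 · 1 = 2
  d = 9: d(9) · 𝟙(207/9) = 3 · 1 = 3
  d = 23: d(23) · 𝟙(207/23) = 2 · 1 = 2
  d = 69: d(69) · 𝟙(207/69) = 4 · 1 = 4
  d = 207: d(207) · 𝟙(207/207) = 6 · 1 = 6
Summing: (d * 𝟙)(207) = 1 + 2 + 3 + 2 + 4 + 6 = 18.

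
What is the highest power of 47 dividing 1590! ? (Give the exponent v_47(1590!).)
v_47(1590!) = 33

Legendre's formula: v_p(n!) = Σ_{k ≥ 1} ⌊n / p^k⌋. For p = 47, n = 1590, the terms are:
  ⌊1590/47^1⌋ = ⌊1590/47⌋ = 33
(the next term ⌊1590/47^2⌋ = 0, terminating the sum). Summing: v_47(1590!) = 33 = 33.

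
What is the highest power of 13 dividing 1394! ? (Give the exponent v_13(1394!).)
v_13(1394!) = 115

Legendre's formula: v_p(n!) = Σ_{k ≥ 1} ⌊n / p^k⌋. For p = 13, n = 1394, the terms are:
  ⌊1394/13^1⌋ = ⌊1394/13⌋ = 107
  ⌊1394/13^2⌋ = ⌊1394/169⌋ = 8
(the next term ⌊1394/13^3⌋ = 0, terminating the sum). Summing: v_13(1394!) = 107 + 8 = 115.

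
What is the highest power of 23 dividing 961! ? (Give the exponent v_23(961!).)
v_23(961!) = 42

Legendre's formula: v_p(n!) = Σ_{k ≥ 1} ⌊n / p^k⌋. For p = 23, n = 961, the terms are:
  ⌊961/23^1⌋ = ⌊961/23⌋ = 41
  ⌊961/23^2⌋ = ⌊961/529⌋ = 1
(the next term ⌊961/23^3⌋ = 0, terminating the sum). Summing: v_23(961!) = 41 + 1 = 42.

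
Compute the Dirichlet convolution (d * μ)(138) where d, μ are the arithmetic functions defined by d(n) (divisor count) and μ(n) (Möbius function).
(d * μ)(138) = 1

Divisors of 138: [1, 2, 3, 6, 23, 46, 69, 138]. For each d | 138:
  d = 1: d(1) · μ(138/1) = 1 · -1 = -1
  d = 2: d(2) · μ(138/2) = 2 · 1 = 2
  d = 3: d(3) · μ(138/3) = 2 · 1 = 2
  d = 6: d(6) · μ(138/6) = 4 · -1 = -4
  d = 23: d(23) · μ(138/23) = 2 · 1 = 2
  d = 46: d(46) · μ(138/46) = 4 · -1 = -4
  d = 69: d(69) · μ(138/69) = 4 · -1 = -4
  d = 138: d(138) · μ(138/138) = 8 · 1 = 8
Summing: (d * μ)(138) = -1 + 2 + 2 + -4 + 2 + -4 + -4 + 8 = 1.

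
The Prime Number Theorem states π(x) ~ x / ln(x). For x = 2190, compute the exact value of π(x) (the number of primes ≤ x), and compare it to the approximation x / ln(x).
π(2190) = 327;  x/ln(x) ≈ 284.72;  relative error ≈ 12.93%.

Directly count primes up to 2190: π(2190) = 327. The PNT approximation gives 2190/ln(2190) ≈ 2190/7.69166 ≈ 284.72. Relative error (π(x) − x/ln(x)) / π(x) ≈ 12.93%; the approximation is known to undercount slightly (Li(x) is a better estimate).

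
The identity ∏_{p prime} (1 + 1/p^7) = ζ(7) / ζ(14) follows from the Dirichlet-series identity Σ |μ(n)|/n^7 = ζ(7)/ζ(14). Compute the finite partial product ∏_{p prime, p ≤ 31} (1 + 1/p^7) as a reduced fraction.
∏ = 45636384576315690080929715569674882079693135504462522074208731086848/45261280733327250662945753058202857554009606630517518569698816246875

The primes p ≤ 31 are [2, 3, 5, 7, 11, 13, 17, 19, 23, 29, 31]. For each, (1 + 1/p^7) = (p^7 + 1)/p^7. Multiplying these fractions over p ∈ [2, 3, 5, 7, 11, 13, 17, 19, 23, 29, 31] gives 45636384576315690080929715569674882079693135504462522074208731086848/45261280733327250662945753058202857554009606630517518569698816246875. (In the limit P → ∞ this tends to ζ(7)/ζ(14).)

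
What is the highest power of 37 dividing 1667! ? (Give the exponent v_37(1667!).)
v_37(1667!) = 46

Legendre's formula: v_p(n!) = Σ_{k ≥ 1} ⌊n / p^k⌋. For p = 37, n = 1667, the terms are:
  ⌊1667/37^1⌋ = ⌊1667/37⌋ = 45
  ⌊1667/37^2⌋ = ⌊1667/1369⌋ = 1
(the next term ⌊1667/37^3⌋ = 0, terminating the sum). Summing: v_37(1667!) = 45 + 1 = 46.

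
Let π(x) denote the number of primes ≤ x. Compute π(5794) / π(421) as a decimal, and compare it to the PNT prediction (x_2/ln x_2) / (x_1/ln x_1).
π(5794)/π(421) = 760/82 ≈ 9.2683;  PNT prediction ≈ 9.5979.

π(421) = 82 and π(5794) = 760, so π(5794)/π(421) ≈ 9.2683. The PNT-predicted ratio is (5794/ln(5794)) / (421/ln(421)) ≈ 9.5979. The two agree to within a few percent, as expected.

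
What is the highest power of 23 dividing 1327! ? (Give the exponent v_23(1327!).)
v_23(1327!) = 59

Legendre's formula: v_p(n!) = Σ_{k ≥ 1} ⌊n / p^k⌋. For p = 23, n = 1327, the terms are:
  ⌊1327/23^1⌋ = ⌊1327/23⌋ = 57
  ⌊1327/23^2⌋ = ⌊1327/529⌋ = 2
(the next term ⌊1327/23^3⌋ = 0, terminating the sum). Summing: v_23(1327!) = 57 + 2 = 59.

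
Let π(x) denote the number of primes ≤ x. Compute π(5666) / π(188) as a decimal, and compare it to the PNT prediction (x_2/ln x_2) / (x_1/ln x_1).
π(5666)/π(188) = 746/42 ≈ 17.7619;  PNT prediction ≈ 18.2612.

π(188) = 42 and π(5666) = 746, so π(5666)/π(188) ≈ 17.7619. The PNT-predicted ratio is (5666/ln(5666)) / (188/ln(188)) ≈ 18.2612. The two agree to within a few percent, as expected.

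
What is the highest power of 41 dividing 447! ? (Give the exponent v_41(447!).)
v_41(447!) = 10

Legendre's formula: v_p(n!) = Σ_{k ≥ 1} ⌊n / p^k⌋. For p = 41, n = 447, the terms are:
  ⌊447/41^1⌋ = ⌊447/41⌋ = 10
(the next term ⌊447/41^2⌋ = 0, terminating the sum). Summing: v_41(447!) = 10 = 10.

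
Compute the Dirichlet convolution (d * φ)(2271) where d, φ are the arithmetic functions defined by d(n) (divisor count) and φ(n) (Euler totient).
(d * φ)(2271) = 3032

Divisors of 2271: [1, 3, 757, 2271]. For each d | 2271:
  d = 1: d(1) · φ(2271/1) = 1 · 1512 = 1512
  d = 3: d(3) · φ(2271/3) = 2 · 756 = 1512
  d = 757: d(757) · φ(2271/757) = 2 · 2 = 4
  d = 2271: d(2271) · φ(2271/2271) = 4 · 1 = 4
Summing: (d * φ)(2271) = 1512 + 1512 + 4 + 4 = 3032.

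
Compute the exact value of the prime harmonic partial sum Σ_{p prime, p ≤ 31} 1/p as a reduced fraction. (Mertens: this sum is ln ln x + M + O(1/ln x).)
Σ 1/p = 314016924901/200560490130

π(31) = 11, so the primes ≤ 31 are [2, 3, 5, 7, 11, 13, 17, 19, 23, 29, 31]. Summing 1/p over these primes: 314016924901/200560490130 ≈ 1.5657. Mertens estimate ln ln(31) + 0.2615 ≈ 1.4952.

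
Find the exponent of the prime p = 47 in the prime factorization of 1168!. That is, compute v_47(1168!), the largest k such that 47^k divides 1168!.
v_47(1168!) = 24

Legendre's formula: v_p(n!) = Σ_{k ≥ 1} ⌊n / p^k⌋. For p = 47, n = 1168, the terms are:
  ⌊1168/47^1⌋ = ⌊1168/47⌋ = 24
(the next term ⌊1168/47^2⌋ = 0, terminating the sum). Summing: v_47(1168!) = 24 = 24.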